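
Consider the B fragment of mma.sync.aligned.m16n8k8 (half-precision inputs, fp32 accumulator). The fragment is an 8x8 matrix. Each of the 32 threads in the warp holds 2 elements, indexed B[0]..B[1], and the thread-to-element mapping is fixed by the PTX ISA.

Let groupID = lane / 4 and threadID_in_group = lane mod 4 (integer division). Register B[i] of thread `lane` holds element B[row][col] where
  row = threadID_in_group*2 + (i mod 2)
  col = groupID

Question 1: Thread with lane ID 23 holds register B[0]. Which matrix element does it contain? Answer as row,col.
6,5

23: gr=5,th=3
[0] (3*2+0,5) = (6,5)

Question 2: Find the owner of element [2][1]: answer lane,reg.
c:1=>grp=1  r:2=>tig=1,lo=0
L=1*4+1=5  i=0=0

5,0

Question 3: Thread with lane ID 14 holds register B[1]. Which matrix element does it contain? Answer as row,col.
5,3

lane 14⇒14/4=3, 14 mod 4=2
i=1  r:2·2+1⇒5  c:3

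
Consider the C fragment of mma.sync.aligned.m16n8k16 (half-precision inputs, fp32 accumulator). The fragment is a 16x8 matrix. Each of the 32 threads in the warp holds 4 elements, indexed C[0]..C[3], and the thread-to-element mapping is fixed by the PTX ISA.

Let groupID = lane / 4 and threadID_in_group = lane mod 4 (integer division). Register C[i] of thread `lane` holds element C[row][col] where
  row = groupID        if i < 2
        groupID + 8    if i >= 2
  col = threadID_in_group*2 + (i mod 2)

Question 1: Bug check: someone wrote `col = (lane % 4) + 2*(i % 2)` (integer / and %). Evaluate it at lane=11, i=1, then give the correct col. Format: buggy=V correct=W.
buggy=5 correct=7

`(lane % 4) + 2*(i % 2)`[11,1]→5
lane 11→11/4=2, 11 mod 4=3
i=1  r:2+0→2  c:2·3+1→7
col: 5 vs 7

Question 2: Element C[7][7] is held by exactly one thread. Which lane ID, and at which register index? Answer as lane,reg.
31,1

r=7→G=7,rhi=0  c=7→T=3,p=1
L=7*4+3=31  i=0*2+1=1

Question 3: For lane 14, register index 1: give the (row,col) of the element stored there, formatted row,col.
L=14⇒gr=14>>2=3, th=14&3=2
[1]⇒row 3+0=3  col 2·2+1=5

3,5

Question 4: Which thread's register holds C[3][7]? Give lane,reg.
15,1

r=3→G=3,rhi=0  c=7→T=3,p=1
L=3*4+3=15  i=0*2+1=1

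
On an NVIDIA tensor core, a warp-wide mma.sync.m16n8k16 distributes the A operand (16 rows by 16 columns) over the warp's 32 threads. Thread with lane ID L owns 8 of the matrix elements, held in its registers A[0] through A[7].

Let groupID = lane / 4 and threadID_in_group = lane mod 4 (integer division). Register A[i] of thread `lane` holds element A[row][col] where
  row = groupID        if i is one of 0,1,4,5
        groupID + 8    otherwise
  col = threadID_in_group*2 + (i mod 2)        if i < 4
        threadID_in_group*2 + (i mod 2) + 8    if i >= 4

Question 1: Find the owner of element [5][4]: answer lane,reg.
22,0

r=5⇒gr=5,Rb=0  c=4⇒Cb=0,th=2,odd=0
L=5*4+2=22  i=0*4+0*2+0=0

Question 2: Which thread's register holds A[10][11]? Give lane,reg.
r=10→G=2,rhi=1  c=11→chi=1,T=1,p=1
L=2*4+1=9  i=1*4+1*2+1=7

9,7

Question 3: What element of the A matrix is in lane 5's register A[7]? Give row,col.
9,11

lane 5⇒5/4=1, 5 mod 4=1
i=7  r:1+8⇒9  c:2·1+1+8⇒11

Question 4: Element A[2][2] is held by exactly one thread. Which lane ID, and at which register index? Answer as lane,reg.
r:2=>grp=2,rB=0  c:2=>cB=0,tig=1,lo=0
L=2*4+1=9  i=0*4+0*2+0=0

9,0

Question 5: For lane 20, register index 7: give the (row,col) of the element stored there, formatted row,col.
13,9

20: gr=5,th=0
[7] (5+8,0*2+1+8) = (13,9)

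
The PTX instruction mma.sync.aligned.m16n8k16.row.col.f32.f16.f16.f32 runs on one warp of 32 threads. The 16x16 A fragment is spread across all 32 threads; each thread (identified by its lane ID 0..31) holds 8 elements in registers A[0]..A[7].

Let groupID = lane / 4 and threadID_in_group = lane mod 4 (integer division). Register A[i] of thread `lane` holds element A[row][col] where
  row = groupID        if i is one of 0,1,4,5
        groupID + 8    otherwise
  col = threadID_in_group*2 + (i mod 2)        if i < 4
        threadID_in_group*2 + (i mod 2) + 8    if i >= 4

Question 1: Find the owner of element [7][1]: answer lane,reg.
r=7→G=7,rhi=0  c=1→chi=0,T=0,p=1
L=7*4+0=28  i=0*4+0*2+1=1

28,1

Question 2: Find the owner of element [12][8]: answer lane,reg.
16,6

r:12=>grp=4,rB=1  c:8=>cB=1,tig=0,lo=0
L=4*4+0=16  i=1*4+1*2+0=6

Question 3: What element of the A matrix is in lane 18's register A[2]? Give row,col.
L=18=>grp=18>>2=4, tig=18&3=2
[2]=>row 4+8=12  col 2·2+0+0=4

12,4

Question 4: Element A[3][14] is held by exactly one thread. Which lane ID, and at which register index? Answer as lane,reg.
r:3=>grp=3,rB=0  c:14=>cB=1,tig=3,lo=0
L=3*4+3=15  i=1*4+0*2+0=4

15,4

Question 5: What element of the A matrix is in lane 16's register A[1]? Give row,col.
4,1

L=16->gid=16>>2=4, tid=16&3=0
[1]->row 4+0=4  col 0·2+1+0=1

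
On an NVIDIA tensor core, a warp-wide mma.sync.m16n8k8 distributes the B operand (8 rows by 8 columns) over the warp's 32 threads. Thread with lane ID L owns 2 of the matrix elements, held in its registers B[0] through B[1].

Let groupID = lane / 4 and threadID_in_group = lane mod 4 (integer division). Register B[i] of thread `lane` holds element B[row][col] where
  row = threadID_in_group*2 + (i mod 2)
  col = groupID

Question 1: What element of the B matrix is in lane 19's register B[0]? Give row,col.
lane 19->19/4=4, 19 mod 4=3
i=0  r:2·3+0->6  c:4

6,4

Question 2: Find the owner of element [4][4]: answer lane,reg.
18,0

c=4->g=4  r=4->t=2,b0=0
L=4*4+2=18  i=0=0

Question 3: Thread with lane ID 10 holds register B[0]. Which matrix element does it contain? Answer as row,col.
10: gr=2,th=2
[0] (2*2+0,2) = (4,2)

4,2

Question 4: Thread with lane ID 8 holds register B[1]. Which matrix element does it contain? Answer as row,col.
lane 8: G=2 (8/4), T=0 (8%4)
i=1: r=0*2+1=1, c=G=2

1,2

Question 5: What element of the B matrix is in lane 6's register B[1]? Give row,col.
5,1

L=6->g=6>>2=1, t=6&3=2
[1]->row 2·2+1=5  col g=1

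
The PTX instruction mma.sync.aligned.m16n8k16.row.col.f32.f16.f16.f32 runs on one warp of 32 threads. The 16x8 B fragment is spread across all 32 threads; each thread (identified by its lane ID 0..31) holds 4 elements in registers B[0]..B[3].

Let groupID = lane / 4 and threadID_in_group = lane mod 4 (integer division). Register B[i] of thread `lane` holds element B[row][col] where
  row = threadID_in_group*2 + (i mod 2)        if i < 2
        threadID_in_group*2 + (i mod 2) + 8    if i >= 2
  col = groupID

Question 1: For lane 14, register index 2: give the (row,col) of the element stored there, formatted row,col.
12,3

L=14=>grp=14>>2=3, tig=14&3=2
[2]=>row 2·2+0+8=12  col grp=3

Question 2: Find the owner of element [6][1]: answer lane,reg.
c: 1->gid=1  r: 6->r8=0,tid=3,i&1=0
L=1*4+3=7  i=0*2+0=0

7,0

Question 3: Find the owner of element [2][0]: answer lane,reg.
1,0

c=0->g=0  r=2->rb=0,t=1,b0=0
L=0*4+1=1  i=0*2+0=0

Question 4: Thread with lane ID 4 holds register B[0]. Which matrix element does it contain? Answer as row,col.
0,1

L=4⇒gr=4>>2=1, th=4&3=0
[0]⇒row 0·2+0+0=0  col gr=1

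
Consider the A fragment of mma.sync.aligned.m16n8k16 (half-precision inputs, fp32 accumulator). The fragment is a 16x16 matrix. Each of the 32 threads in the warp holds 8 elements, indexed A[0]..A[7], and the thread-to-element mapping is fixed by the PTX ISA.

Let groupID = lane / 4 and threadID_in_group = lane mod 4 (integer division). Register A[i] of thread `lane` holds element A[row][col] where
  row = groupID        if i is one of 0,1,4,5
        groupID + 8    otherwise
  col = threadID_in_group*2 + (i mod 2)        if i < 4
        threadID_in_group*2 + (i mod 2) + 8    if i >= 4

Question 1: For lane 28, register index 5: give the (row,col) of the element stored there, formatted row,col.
lane 28: gr=7 (28/4), th=0 (28%4)
i=5: r=7+0=7, c=0*2+1+8=9

7,9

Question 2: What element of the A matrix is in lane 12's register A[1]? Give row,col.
3,1

lane 12→12/4=3, 12 mod 4=0
i=1  r:3+0→3  c:2·0+1+0→1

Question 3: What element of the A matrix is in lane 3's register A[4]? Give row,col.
0,14

lane 3->3/4=0, 3 mod 4=3
i=4  r:0+0->0  c:2·3+0+8->14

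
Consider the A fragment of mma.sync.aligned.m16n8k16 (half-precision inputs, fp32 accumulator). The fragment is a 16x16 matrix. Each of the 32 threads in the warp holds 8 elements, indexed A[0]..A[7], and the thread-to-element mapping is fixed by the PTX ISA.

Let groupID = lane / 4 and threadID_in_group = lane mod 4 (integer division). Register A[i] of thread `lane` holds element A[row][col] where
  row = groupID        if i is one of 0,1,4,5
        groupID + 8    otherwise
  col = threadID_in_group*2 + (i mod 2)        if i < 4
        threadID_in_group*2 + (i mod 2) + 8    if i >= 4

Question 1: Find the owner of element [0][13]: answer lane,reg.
2,5

r=0->g=0,rb=0  c=13->cb=1,t=2,b0=1
L=0*4+2=2  i=1*4+0*2+1=5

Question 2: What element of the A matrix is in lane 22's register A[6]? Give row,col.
13,12

lane 22: grp=5 (22/4), tig=2 (22%4)
i=6: r=5+8=13, c=2*2+0+8=12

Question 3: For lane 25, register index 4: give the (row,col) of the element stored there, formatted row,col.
6,10

lane 25: gid=6 (25/4), tid=1 (25%4)
i=4: r=6+0=6, c=1*2+0+8=10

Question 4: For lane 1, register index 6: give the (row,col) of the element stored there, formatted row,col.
L=1=>grp=1>>2=0, tig=1&3=1
[6]=>row 0+8=8  col 1·2+0+8=10

8,10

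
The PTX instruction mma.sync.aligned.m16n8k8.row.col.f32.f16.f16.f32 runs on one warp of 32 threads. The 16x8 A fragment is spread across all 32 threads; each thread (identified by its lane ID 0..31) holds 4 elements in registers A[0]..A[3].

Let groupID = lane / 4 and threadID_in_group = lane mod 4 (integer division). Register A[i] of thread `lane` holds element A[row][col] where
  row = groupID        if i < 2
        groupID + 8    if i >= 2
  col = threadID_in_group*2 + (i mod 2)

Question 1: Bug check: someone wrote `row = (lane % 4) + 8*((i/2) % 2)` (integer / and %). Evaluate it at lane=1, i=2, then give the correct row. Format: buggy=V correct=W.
buggy=9 correct=8

`(lane % 4) + 8*((i/2) % 2)`[1,2]->9
L=1->g=1>>2=0, t=1&3=1
[2]->row 0+8=8  col 1·2+0=2
row: 9 vs 8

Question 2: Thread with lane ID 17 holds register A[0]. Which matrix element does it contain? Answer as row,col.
lane 17: G=4 (17/4), T=1 (17%4)
i=0: r=4+0=4, c=1*2+0=2

4,2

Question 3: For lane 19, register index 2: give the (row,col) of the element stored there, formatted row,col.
L=19⇒gr=19>>2=4, th=19&3=3
[2]⇒row 4+8=12  col 3·2+0=6

12,6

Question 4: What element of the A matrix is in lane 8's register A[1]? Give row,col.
L=8->g=8>>2=2, t=8&3=0
[1]->row 2+0=2  col 0·2+1=1

2,1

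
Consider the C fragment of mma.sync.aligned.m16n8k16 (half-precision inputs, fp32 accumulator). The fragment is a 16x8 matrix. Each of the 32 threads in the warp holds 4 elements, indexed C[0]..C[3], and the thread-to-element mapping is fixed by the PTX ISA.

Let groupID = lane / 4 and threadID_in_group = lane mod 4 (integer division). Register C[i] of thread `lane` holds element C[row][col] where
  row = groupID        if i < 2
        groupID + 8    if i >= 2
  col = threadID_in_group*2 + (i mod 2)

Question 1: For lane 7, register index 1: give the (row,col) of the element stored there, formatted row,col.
lane 7->7/4=1, 7 mod 4=3
i=1  r:1+0->1  c:2·3+1->7

1,7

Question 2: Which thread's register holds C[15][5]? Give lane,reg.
r=15->g=7,rb=1  c=5->t=2,b0=1
L=7*4+2=30  i=1*2+1=3

30,3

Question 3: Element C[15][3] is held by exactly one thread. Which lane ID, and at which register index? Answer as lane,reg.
29,3

r=15⇒gr=7,Rb=1  c=3⇒th=1,odd=1
L=7*4+1=29  i=1*2+1=3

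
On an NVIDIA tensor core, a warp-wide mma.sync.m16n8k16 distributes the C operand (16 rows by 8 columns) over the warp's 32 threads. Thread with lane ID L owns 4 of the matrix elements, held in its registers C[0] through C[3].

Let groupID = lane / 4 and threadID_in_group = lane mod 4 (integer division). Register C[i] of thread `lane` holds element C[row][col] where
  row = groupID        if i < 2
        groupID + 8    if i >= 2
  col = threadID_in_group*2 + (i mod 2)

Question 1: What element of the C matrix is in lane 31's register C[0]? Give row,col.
lane 31→31/4=7, 31 mod 4=3
i=0  r:7+0→7  c:2·3+0→6

7,6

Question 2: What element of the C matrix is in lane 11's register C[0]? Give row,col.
lane 11->11/4=2, 11 mod 4=3
i=0  r:2+0->2  c:2·3+0->6

2,6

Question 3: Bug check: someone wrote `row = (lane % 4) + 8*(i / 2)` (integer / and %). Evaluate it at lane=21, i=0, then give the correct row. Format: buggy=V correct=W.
buggy=1 correct=5

`(lane % 4) + 8*(i / 2)`[21,0]→1
lane 21→21/4=5, 21 mod 4=1
i=0  r:5+0→5  c:2·1+0→2
row: 1 vs 5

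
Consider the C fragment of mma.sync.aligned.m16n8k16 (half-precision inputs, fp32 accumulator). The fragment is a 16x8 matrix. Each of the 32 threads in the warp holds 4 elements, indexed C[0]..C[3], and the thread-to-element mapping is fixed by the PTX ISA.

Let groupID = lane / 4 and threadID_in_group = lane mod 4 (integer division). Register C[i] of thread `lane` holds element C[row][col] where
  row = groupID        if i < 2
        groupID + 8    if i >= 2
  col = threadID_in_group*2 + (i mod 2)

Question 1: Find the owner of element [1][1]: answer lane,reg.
4,1

r=1→G=1,rhi=0  c=1→T=0,p=1
L=1*4+0=4  i=0*2+1=1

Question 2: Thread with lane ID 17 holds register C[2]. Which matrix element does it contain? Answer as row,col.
lane 17->17/4=4, 17 mod 4=1
i=2  r:4+8->12  c:2·1+0->2

12,2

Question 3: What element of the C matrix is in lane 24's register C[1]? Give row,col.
lane 24=>24/4=6, 24 mod 4=0
i=1  r:6+0=>6  c:2·0+1=>1

6,1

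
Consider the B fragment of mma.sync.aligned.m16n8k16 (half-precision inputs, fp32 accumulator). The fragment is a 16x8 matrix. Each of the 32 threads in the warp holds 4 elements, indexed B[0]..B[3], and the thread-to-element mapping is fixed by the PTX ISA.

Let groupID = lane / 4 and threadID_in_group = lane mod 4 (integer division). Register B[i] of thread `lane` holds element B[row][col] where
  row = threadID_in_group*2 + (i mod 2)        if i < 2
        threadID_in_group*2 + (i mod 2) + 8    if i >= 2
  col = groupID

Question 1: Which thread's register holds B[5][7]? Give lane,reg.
c=7→G=7  r=5→rhi=0,T=2,p=1
L=7*4+2=30  i=0*2+1=1

30,1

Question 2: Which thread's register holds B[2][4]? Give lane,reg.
c=4->g=4  r=2->rb=0,t=1,b0=0
L=4*4+1=17  i=0*2+0=0

17,0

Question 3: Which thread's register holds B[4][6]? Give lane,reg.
c=6->g=6  r=4->rb=0,t=2,b0=0
L=6*4+2=26  i=0*2+0=0

26,0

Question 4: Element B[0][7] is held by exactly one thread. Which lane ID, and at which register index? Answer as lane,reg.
c:7=>grp=7  r:0=>rB=0,tig=0,lo=0
L=7*4+0=28  i=0*2+0=0

28,0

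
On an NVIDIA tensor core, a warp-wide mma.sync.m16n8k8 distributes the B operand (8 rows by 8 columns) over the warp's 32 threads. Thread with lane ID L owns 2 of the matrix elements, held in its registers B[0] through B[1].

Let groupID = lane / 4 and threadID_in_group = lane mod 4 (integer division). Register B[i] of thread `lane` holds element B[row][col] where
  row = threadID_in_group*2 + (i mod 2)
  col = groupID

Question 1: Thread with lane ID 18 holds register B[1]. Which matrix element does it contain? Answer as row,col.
5,4

L=18⇒gr=18>>2=4, th=18&3=2
[1]⇒row 2·2+1=5  col gr=4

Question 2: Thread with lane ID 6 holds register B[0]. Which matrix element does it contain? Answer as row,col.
4,1

L=6->g=6>>2=1, t=6&3=2
[0]->row 2·2+0=4  col g=1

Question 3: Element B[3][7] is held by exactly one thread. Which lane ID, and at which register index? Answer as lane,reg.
29,1

c: 7->gid=7  r: 3->tid=1,i&1=1
L=7*4+1=29  i=1=1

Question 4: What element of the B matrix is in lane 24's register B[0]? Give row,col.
0,6

lane 24->24/4=6, 24 mod 4=0
i=0  r:2·0+0->0  c:6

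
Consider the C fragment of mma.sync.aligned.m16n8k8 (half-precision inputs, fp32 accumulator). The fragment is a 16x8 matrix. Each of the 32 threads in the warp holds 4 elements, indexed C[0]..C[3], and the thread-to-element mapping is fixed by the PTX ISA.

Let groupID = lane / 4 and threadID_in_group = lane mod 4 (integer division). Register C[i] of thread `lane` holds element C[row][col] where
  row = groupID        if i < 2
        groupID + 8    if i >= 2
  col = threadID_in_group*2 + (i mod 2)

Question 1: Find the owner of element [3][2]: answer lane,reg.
r: 3->gid=3,r8=0  c: 2->tid=1,i&1=0
L=3*4+1=13  i=0*2+0=0

13,0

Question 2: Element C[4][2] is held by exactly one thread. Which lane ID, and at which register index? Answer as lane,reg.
17,0

r=4⇒gr=4,Rb=0  c=2⇒th=1,odd=0
L=4*4+1=17  i=0*2+0=0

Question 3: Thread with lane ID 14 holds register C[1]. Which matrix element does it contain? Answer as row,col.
lane 14->14/4=3, 14 mod 4=2
i=1  r:3+0->3  c:2·2+1->5

3,5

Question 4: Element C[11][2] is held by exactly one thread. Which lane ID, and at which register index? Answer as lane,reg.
13,2

r=11->g=3,rb=1  c=2->t=1,b0=0
L=3*4+1=13  i=1*2+0=2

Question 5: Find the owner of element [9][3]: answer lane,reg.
r=9→G=1,rhi=1  c=3→T=1,p=1
L=1*4+1=5  i=1*2+1=3

5,3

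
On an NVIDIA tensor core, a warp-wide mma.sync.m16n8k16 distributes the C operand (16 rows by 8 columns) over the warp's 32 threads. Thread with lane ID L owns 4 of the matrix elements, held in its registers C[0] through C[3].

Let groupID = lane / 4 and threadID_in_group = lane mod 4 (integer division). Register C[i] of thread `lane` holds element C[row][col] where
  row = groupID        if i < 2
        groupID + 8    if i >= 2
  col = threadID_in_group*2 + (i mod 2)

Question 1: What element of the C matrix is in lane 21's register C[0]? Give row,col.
5,2

L=21→G=21>>2=5, T=21&3=1
[0]→row 5+0=5  col 1·2+0=2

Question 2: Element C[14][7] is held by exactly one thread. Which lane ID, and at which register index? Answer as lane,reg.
r=14->g=6,rb=1  c=7->t=3,b0=1
L=6*4+3=27  i=1*2+1=3

27,3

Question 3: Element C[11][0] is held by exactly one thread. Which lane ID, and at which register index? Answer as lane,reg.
r=11→G=3,rhi=1  c=0→T=0,p=0
L=3*4+0=12  i=1*2+0=2

12,2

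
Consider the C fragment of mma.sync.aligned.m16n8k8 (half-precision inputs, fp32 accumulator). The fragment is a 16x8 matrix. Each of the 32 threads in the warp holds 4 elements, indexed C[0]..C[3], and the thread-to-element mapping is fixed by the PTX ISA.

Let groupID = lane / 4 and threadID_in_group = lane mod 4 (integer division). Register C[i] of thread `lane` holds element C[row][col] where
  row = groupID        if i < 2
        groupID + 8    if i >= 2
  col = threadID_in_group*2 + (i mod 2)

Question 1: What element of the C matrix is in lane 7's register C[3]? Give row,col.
lane 7->7/4=1, 7 mod 4=3
i=3  r:1+8->9  c:2·3+1->7

9,7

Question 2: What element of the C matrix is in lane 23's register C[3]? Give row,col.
13,7

lane 23: grp=5 (23/4), tig=3 (23%4)
i=3: r=5+8=13, c=3*2+1=7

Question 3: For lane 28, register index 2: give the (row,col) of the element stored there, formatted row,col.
L=28->g=28>>2=7, t=28&3=0
[2]->row 7+8=15  col 0·2+0=0

15,0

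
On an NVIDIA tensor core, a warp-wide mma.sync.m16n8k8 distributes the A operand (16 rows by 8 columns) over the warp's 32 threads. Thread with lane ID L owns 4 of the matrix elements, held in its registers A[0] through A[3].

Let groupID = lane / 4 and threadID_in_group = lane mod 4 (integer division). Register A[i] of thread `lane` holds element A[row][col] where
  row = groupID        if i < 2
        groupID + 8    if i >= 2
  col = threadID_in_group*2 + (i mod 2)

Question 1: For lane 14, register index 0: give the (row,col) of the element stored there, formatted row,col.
3,4

lane 14: g=3 (14/4), t=2 (14%4)
i=0: r=3+0=3, c=2*2+0=4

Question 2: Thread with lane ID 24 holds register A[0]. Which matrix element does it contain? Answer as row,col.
6,0

lane 24→24/4=6, 24 mod 4=0
i=0  r:6+0→6  c:2·0+0→0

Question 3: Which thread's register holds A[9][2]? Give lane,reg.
r: 9->gid=1,r8=1  c: 2->tid=1,i&1=0
L=1*4+1=5  i=1*2+0=2

5,2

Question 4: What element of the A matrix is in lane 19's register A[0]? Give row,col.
4,6

lane 19->19/4=4, 19 mod 4=3
i=0  r:4+0->4  c:2·3+0->6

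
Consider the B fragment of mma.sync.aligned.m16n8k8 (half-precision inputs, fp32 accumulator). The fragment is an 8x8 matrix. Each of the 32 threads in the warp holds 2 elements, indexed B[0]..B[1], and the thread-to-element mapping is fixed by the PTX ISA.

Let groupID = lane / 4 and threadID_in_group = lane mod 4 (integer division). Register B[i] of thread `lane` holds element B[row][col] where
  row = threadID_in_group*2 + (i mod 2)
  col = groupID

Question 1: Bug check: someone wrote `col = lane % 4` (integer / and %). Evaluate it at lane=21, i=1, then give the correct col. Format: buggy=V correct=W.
`lane % 4`[21,1]->1
lane 21: gid=5 (21/4), tid=1 (21%4)
i=1: r=1*2+1=3, c=gid=5
col: 1 vs 5

buggy=1 correct=5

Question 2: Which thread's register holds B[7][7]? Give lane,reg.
c=7→G=7  r=7→T=3,p=1
L=7*4+3=31  i=1=1

31,1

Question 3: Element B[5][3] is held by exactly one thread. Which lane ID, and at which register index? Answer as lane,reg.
14,1

c=3⇒gr=3  r=5⇒th=2,odd=1
L=3*4+2=14  i=1=1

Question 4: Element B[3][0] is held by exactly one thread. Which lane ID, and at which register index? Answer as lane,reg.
1,1

c:0=>grp=0  r:3=>tig=1,lo=1
L=0*4+1=1  i=1=1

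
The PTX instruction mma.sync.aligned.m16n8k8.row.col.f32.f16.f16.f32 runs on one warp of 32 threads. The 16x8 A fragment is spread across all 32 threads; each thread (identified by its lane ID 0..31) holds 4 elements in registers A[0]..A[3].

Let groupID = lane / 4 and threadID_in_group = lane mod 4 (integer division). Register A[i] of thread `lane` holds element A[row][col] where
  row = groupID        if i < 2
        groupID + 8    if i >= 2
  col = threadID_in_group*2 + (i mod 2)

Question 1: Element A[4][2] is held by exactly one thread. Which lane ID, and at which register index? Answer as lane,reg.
r:4=>grp=4,rB=0  c:2=>tig=1,lo=0
L=4*4+1=17  i=0*2+0=0

17,0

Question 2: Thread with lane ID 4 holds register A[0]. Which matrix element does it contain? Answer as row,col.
lane 4=>4/4=1, 4 mod 4=0
i=0  r:1+0=>1  c:2·0+0=>0

1,0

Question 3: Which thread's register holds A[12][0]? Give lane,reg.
16,2

r:12=>grp=4,rB=1  c:0=>tig=0,lo=0
L=4*4+0=16  i=1*2+0=2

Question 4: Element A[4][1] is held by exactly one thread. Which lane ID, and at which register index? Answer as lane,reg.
r=4→G=4,rhi=0  c=1→T=0,p=1
L=4*4+0=16  i=0*2+1=1

16,1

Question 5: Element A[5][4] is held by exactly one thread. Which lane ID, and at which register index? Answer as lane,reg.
r:5=>grp=5,rB=0  c:4=>tig=2,lo=0
L=5*4+2=22  i=0*2+0=0

22,0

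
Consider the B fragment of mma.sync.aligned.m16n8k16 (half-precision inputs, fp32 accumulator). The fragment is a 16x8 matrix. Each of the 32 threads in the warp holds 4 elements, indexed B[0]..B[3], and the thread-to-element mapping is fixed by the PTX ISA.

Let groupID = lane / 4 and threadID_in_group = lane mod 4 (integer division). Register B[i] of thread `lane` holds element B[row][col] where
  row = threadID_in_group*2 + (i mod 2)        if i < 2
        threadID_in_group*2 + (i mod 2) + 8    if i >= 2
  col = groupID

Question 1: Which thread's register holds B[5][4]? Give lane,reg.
c:4=>grp=4  r:5=>rB=0,tig=2,lo=1
L=4*4+2=18  i=0*2+1=1

18,1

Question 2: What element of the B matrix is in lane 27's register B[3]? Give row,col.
15,6

L=27⇒gr=27>>2=6, th=27&3=3
[3]⇒row 3·2+1+8=15  col gr=6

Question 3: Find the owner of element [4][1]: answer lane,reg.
c:1=>grp=1  r:4=>rB=0,tig=2,lo=0
L=1*4+2=6  i=0*2+0=0

6,0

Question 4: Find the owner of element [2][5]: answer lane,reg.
c=5⇒gr=5  r=2⇒Rb=0,th=1,odd=0
L=5*4+1=21  i=0*2+0=0

21,0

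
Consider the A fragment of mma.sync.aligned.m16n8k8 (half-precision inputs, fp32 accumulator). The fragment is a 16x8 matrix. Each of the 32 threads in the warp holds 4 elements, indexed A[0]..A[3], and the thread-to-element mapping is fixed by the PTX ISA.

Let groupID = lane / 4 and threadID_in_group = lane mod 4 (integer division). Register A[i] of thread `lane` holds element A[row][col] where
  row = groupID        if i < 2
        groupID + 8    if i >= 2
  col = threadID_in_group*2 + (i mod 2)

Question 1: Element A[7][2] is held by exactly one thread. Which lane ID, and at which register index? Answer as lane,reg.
29,0

r=7→G=7,rhi=0  c=2→T=1,p=0
L=7*4+1=29  i=0*2+0=0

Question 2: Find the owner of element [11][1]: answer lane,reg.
12,3

r: 11->gid=3,r8=1  c: 1->tid=0,i&1=1
L=3*4+0=12  i=1*2+1=3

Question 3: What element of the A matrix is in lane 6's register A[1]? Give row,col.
1,5

lane 6: grp=1 (6/4), tig=2 (6%4)
i=1: r=1+0=1, c=2*2+1=5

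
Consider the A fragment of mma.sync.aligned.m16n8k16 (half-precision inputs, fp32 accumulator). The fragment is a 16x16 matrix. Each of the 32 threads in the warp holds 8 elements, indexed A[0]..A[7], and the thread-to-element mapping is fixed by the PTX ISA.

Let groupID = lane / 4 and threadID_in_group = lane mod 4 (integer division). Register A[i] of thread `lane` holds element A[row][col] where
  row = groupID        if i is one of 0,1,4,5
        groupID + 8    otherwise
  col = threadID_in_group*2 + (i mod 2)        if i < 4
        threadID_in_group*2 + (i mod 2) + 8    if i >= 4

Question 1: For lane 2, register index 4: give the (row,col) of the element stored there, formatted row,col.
2: g=0,t=2
[4] (0+0,2*2+0+8) = (0,12)

0,12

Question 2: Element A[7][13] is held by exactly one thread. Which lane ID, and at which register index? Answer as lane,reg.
30,5

r:7=>grp=7,rB=0  c:13=>cB=1,tig=2,lo=1
L=7*4+2=30  i=1*4+0*2+1=5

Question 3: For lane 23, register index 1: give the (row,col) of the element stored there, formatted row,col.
lane 23: grp=5 (23/4), tig=3 (23%4)
i=1: r=5+0=5, c=3*2+1+0=7

5,7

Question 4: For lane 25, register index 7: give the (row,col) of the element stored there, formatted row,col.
14,11

lane 25: grp=6 (25/4), tig=1 (25%4)
i=7: r=6+8=14, c=1*2+1+8=11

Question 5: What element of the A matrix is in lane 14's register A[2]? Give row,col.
lane 14⇒14/4=3, 14 mod 4=2
i=2  r:3+8⇒11  c:2·2+0+0⇒4

11,4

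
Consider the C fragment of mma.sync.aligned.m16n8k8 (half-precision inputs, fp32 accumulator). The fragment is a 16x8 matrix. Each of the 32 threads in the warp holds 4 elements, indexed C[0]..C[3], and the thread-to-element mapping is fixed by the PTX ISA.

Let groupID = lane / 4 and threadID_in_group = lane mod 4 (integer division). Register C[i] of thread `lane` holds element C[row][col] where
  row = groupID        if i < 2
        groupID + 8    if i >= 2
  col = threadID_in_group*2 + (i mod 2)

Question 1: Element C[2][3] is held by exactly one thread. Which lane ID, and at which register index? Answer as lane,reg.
r:2=>grp=2,rB=0  c:3=>tig=1,lo=1
L=2*4+1=9  i=0*2+1=1

9,1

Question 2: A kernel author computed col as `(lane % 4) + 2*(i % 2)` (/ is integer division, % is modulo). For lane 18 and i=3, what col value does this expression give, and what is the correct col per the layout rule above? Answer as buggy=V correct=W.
`(lane % 4) + 2*(i % 2)`[18,3]->4
lane 18->18/4=4, 18 mod 4=2
i=3  r:4+8->12  c:2·2+1->5
col: 4 vs 5

buggy=4 correct=5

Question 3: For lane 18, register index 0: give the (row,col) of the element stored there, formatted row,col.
L=18=>grp=18>>2=4, tig=18&3=2
[0]=>row 4+0=4  col 2·2+0=4

4,4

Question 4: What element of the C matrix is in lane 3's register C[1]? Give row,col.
0,7

L=3->g=3>>2=0, t=3&3=3
[1]->row 0+0=0  col 3·2+1=7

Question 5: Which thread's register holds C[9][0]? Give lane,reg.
4,2

r=9⇒gr=1,Rb=1  c=0⇒th=0,odd=0
L=1*4+0=4  i=1*2+0=2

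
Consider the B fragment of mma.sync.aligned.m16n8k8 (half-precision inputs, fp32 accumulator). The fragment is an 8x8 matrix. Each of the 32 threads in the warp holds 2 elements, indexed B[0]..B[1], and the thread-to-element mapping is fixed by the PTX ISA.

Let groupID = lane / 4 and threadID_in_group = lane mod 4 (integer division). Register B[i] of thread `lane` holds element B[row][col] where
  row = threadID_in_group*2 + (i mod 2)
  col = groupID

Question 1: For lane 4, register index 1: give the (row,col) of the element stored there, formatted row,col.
L=4→G=4>>2=1, T=4&3=0
[1]→row 0·2+1=1  col G=1

1,1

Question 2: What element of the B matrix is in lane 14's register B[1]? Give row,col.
L=14->gid=14>>2=3, tid=14&3=2
[1]->row 2·2+1=5  col gid=3

5,3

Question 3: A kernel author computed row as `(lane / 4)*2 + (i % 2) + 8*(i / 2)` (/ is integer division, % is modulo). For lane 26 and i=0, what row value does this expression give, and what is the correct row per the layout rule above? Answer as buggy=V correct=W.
buggy=12 correct=4

`(lane / 4)*2 + (i % 2) + 8*(i / 2)`[26,0]->12
lane 26->26/4=6, 26 mod 4=2
i=0  r:2·2+0->4  c:6
row: 12 vs 4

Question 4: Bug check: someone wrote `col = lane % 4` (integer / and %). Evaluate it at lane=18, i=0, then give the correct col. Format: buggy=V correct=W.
`lane % 4`[18,0]=>2
lane 18=>18/4=4, 18 mod 4=2
i=0  r:2·2+0=>4  c:4
col: 2 vs 4

buggy=2 correct=4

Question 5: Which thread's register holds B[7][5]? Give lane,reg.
23,1

c:5=>grp=5  r:7=>tig=3,lo=1
L=5*4+3=23  i=1=1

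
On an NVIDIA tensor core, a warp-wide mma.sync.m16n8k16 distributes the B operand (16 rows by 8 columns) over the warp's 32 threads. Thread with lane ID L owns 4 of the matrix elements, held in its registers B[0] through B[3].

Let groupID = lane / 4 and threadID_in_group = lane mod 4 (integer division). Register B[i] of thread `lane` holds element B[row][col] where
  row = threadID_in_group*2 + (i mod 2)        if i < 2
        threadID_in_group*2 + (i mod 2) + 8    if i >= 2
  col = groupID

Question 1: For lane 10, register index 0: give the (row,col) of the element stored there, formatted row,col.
10: gid=2,tid=2
[0] (2*2+0+0,2) = (4,2)

4,2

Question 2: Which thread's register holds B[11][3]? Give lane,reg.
c=3->g=3  r=11->rb=1,t=1,b0=1
L=3*4+1=13  i=1*2+1=3

13,3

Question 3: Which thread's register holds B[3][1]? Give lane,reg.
c=1->g=1  r=3->rb=0,t=1,b0=1
L=1*4+1=5  i=0*2+1=1

5,1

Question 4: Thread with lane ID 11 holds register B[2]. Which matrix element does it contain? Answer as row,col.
14,2

lane 11: gr=2 (11/4), th=3 (11%4)
i=2: r=3*2+0+8=14, c=gr=2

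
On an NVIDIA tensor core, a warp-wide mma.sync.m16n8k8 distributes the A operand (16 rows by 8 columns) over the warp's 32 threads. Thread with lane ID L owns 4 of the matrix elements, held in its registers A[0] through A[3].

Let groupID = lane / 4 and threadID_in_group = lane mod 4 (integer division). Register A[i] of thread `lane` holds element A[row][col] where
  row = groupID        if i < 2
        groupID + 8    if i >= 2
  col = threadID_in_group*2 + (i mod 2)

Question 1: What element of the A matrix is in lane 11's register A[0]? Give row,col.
lane 11⇒11/4=2, 11 mod 4=3
i=0  r:2+0⇒2  c:2·3+0⇒6

2,6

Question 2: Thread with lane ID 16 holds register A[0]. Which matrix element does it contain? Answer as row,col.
lane 16=>16/4=4, 16 mod 4=0
i=0  r:4+0=>4  c:2·0+0=>0

4,0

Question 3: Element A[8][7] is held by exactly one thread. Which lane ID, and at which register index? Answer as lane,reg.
r: 8->gid=0,r8=1  c: 7->tid=3,i&1=1
L=0*4+3=3  i=1*2+1=3

3,3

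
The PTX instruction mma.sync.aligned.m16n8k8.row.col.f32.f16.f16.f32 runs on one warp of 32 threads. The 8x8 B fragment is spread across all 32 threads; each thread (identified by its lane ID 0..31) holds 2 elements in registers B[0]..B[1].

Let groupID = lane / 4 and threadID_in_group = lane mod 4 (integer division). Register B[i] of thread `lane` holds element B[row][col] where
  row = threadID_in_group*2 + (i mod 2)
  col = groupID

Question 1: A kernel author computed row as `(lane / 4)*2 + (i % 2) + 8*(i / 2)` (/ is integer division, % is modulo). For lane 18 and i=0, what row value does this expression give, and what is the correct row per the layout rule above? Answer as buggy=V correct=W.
buggy=8 correct=4

`(lane / 4)*2 + (i % 2) + 8*(i / 2)`[18,0]⇒8
L=18⇒gr=18>>2=4, th=18&3=2
[0]⇒row 2·2+0=4  col gr=4
row: 8 vs 4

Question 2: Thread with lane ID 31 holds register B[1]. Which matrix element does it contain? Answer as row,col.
31: gid=7,tid=3
[1] (3*2+1,7) = (7,7)

7,7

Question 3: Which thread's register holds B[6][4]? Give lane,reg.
c=4⇒gr=4  r=6⇒th=3,odd=0
L=4*4+3=19  i=0=0

19,0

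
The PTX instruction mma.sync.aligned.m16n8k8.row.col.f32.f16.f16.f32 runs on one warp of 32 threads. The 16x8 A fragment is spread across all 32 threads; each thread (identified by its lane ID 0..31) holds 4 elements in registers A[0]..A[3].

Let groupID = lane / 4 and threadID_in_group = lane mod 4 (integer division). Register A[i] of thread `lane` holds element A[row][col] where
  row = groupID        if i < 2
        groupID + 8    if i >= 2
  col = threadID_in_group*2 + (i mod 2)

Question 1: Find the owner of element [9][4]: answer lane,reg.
6,2

r:9=>grp=1,rB=1  c:4=>tig=2,lo=0
L=1*4+2=6  i=1*2+0=2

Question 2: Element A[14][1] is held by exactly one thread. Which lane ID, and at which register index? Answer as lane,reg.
24,3

r=14⇒gr=6,Rb=1  c=1⇒th=0,odd=1
L=6*4+0=24  i=1*2+1=3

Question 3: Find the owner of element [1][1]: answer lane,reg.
4,1

r=1⇒gr=1,Rb=0  c=1⇒th=0,odd=1
L=1*4+0=4  i=0*2+1=1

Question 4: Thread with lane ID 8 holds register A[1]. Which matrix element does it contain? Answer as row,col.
2,1

L=8->gid=8>>2=2, tid=8&3=0
[1]->row 2+0=2  col 0·2+1=1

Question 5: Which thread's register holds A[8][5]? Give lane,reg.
r=8⇒gr=0,Rb=1  c=5⇒th=2,odd=1
L=0*4+2=2  i=1*2+1=3

2,3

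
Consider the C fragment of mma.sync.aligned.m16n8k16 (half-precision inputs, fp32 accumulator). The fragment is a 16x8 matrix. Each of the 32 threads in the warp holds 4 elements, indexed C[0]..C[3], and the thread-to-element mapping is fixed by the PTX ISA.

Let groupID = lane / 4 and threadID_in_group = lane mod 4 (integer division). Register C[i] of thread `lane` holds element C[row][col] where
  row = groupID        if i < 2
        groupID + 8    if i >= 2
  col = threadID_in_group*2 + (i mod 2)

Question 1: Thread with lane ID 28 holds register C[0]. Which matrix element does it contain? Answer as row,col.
L=28⇒gr=28>>2=7, th=28&3=0
[0]⇒row 7+0=7  col 0·2+0=0

7,0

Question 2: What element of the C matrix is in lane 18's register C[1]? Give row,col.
18: grp=4,tig=2
[1] (4+0,2*2+1) = (4,5)

4,5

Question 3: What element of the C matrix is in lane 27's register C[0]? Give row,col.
lane 27: G=6 (27/4), T=3 (27%4)
i=0: r=6+0=6, c=3*2+0=6

6,6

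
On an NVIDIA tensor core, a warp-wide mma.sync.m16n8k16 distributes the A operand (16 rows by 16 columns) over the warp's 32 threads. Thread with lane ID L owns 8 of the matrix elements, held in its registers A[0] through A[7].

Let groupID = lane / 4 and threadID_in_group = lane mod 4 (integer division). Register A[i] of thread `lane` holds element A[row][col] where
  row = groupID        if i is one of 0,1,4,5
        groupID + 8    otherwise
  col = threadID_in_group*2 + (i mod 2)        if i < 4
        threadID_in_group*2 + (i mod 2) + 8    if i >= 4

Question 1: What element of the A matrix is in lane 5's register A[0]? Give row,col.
lane 5: G=1 (5/4), T=1 (5%4)
i=0: r=1+0=1, c=1*2+0+0=2

1,2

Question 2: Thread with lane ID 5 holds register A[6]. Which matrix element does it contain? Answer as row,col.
5: grp=1,tig=1
[6] (1+8,1*2+0+8) = (9,10)

9,10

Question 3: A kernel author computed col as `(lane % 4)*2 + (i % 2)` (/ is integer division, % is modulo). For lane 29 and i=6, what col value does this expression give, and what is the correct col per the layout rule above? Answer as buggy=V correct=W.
buggy=2 correct=10

`(lane % 4)*2 + (i % 2)`[29,6]→2
29: G=7,T=1
[6] (7+8,1*2+0+8) = (15,10)
col: 2 vs 10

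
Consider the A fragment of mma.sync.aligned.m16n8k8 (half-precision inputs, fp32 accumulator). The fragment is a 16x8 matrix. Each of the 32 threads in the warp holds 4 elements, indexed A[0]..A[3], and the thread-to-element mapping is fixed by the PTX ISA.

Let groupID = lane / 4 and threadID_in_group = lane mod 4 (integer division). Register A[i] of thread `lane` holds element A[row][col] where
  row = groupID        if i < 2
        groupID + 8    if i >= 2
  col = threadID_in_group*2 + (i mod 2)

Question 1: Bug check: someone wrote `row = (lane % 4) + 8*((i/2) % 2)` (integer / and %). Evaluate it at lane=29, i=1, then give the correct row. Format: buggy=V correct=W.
buggy=1 correct=7

`(lane % 4) + 8*((i/2) % 2)`[29,1]⇒1
29: gr=7,th=1
[1] (7+0,1*2+1) = (7,3)
row: 1 vs 7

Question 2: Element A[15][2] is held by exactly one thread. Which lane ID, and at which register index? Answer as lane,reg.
29,2

r=15→G=7,rhi=1  c=2→T=1,p=0
L=7*4+1=29  i=1*2+0=2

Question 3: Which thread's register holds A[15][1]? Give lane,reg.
r: 15->gid=7,r8=1  c: 1->tid=0,i&1=1
L=7*4+0=28  i=1*2+1=3

28,3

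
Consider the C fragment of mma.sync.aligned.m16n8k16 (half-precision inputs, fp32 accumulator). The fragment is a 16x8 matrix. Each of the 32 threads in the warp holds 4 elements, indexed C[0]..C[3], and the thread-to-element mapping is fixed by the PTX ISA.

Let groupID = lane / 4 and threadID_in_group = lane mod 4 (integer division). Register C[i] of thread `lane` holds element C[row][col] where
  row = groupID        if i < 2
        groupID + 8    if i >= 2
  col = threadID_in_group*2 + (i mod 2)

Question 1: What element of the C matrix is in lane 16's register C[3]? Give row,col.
12,1

lane 16→16/4=4, 16 mod 4=0
i=3  r:4+8→12  c:2·0+1→1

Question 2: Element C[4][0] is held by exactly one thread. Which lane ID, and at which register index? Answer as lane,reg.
16,0

r=4->g=4,rb=0  c=0->t=0,b0=0
L=4*4+0=16  i=0*2+0=0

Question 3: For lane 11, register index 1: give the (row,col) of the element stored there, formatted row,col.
11: grp=2,tig=3
[1] (2+0,3*2+1) = (2,7)

2,7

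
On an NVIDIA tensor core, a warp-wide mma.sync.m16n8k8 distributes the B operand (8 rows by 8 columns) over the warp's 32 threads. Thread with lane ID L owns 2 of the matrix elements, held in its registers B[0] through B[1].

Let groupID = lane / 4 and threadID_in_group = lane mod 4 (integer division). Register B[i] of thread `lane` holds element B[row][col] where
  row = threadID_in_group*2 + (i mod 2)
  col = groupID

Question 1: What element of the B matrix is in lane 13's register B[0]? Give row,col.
2,3

13: gid=3,tid=1
[0] (1*2+0,3) = (2,3)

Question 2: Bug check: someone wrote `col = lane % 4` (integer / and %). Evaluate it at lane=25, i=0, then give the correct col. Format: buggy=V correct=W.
`lane % 4`[25,0]→1
L=25→G=25>>2=6, T=25&3=1
[0]→row 1·2+0=2  col G=6
col: 1 vs 6

buggy=1 correct=6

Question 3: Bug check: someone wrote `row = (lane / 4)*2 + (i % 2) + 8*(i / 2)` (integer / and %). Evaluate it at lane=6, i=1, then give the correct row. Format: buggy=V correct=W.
buggy=3 correct=5

`(lane / 4)*2 + (i % 2) + 8*(i / 2)`[6,1]⇒3
lane 6: gr=1 (6/4), th=2 (6%4)
i=1: r=2*2+1=5, c=gr=1
row: 3 vs 5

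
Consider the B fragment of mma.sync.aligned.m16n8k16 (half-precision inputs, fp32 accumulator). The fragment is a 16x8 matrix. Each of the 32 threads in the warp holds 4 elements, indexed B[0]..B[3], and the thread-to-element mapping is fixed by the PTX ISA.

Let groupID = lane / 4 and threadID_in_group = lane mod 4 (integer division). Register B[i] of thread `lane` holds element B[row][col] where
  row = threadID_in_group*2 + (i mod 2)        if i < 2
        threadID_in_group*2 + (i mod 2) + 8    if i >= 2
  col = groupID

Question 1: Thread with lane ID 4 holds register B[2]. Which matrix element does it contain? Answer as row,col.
8,1

lane 4->4/4=1, 4 mod 4=0
i=2  r:2·0+0+8->8  c:1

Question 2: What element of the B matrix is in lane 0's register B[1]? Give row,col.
1,0

L=0->gid=0>>2=0, tid=0&3=0
[1]->row 0·2+1+0=1  col gid=0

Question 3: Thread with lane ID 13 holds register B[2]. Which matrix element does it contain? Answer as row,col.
L=13⇒gr=13>>2=3, th=13&3=1
[2]⇒row 1·2+0+8=10  col gr=3

10,3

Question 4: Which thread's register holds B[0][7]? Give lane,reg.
c=7->g=7  r=0->rb=0,t=0,b0=0
L=7*4+0=28  i=0*2+0=0

28,0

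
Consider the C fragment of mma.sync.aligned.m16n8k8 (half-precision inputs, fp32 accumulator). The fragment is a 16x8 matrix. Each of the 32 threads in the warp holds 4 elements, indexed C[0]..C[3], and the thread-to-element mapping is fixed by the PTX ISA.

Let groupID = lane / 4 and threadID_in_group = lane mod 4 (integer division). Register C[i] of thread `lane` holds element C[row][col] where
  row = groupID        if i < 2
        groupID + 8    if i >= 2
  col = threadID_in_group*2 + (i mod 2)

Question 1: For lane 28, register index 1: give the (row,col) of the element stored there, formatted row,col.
7,1

lane 28->28/4=7, 28 mod 4=0
i=1  r:7+0->7  c:2·0+1->1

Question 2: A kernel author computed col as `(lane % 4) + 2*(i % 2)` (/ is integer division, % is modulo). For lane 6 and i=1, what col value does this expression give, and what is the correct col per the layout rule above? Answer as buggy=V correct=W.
`(lane % 4) + 2*(i % 2)`[6,1]->4
6: g=1,t=2
[1] (1+0,2*2+1) = (1,5)
col: 4 vs 5

buggy=4 correct=5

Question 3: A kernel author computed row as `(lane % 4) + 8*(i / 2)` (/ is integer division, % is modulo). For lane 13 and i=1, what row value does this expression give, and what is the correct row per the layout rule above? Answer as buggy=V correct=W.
`(lane % 4) + 8*(i / 2)`[13,1]->1
lane 13: g=3 (13/4), t=1 (13%4)
i=1: r=3+0=3, c=1*2+1=3
row: 1 vs 3

buggy=1 correct=3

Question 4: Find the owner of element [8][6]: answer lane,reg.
r=8→G=0,rhi=1  c=6→T=3,p=0
L=0*4+3=3  i=1*2+0=2

3,2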